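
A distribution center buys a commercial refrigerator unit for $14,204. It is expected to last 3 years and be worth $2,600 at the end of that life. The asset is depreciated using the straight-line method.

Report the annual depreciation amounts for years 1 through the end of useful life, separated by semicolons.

$3,868; $3,868; $3,868

Depreciable base = $14,204 − $2,600 = $11,604.
Annual expense = $11,604 / 3 = $3,868.
End of year 1: book value $10,336.
End of year 2: book value $6,468.
End of year 3: book value $2,600.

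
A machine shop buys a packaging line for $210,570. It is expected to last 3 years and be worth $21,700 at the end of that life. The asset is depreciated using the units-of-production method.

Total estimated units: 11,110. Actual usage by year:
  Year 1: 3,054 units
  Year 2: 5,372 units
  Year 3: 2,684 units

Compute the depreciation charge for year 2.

$91,324

Depreciable base = $210,570 − $21,700 = $188,870.
Rate = $188,870 / 11,110 units = $17 per unit.
Year 1: 3,054 × $17 = $51,918. Book value $158,652.
Year 2: 5,372 × $17 = $91,324. Book value $67,328.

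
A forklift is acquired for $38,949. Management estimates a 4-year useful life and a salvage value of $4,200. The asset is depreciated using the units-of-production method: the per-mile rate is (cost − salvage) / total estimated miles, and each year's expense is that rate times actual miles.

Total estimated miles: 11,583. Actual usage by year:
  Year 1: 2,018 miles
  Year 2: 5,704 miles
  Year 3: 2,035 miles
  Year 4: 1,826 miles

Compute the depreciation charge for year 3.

Depreciable base = $38,949 − $4,200 = $34,749.
Rate = $34,749 / 11,583 miles = $3 per mile.
Year 1: 2,018 × $3 = $6,054. Book value $32,895.
Year 2: 5,704 × $3 = $17,112. Book value $15,783.
Year 3: 2,035 × $3 = $6,105. Book value $9,678.

$6,105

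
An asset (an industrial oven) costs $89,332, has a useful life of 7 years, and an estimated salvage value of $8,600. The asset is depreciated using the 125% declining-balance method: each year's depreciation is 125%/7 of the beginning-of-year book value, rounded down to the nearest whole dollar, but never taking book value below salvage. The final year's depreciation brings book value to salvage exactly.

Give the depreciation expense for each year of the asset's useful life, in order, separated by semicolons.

Depreciable base = $89,332 − $8,600 = $80,732.
Year 1: ⌊$89,332 × 125%/7⌋ = $15,952. Book value $73,380.
Year 2: ⌊$73,380 × 125%/7⌋ = $13,103. Book value $60,277.
Year 3: ⌊$60,277 × 125%/7⌋ = $10,763. Book value $49,514.
Year 4: ⌊$49,514 × 125%/7⌋ = $8,841. Book value $40,673.
Year 5: ⌊$40,673 × 125%/7⌋ = $7,263. Book value $33,410.
Year 6: ⌊$33,410 × 125%/7⌋ = $5,966. Book value $27,444.
Year 7 (final): $27,444 − $8,600 = $18,844. Book value $8,600.

$15,952; $13,103; $10,763; $8,841; $7,263; $5,966; $18,844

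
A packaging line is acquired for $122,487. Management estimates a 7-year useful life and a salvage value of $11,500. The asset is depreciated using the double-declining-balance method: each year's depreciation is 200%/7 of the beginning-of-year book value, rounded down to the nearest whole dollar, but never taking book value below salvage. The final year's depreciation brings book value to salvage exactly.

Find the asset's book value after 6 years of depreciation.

Depreciable base = $122,487 − $11,500 = $110,987.
Year 1: ⌊$122,487 × 200%/7⌋ = $34,996. Book value $87,491.
Year 2: ⌊$87,491 × 200%/7⌋ = $24,997. Book value $62,494.
Year 3: ⌊$62,494 × 200%/7⌋ = $17,855. Book value $44,639.
Year 4: ⌊$44,639 × 200%/7⌋ = $12,754. Book value $31,885.
Year 5: ⌊$31,885 × 200%/7⌋ = $9,110. Book value $22,775.
Year 6: ⌊$22,775 × 200%/7⌋ = $6,507. Book value $16,268.

$16,268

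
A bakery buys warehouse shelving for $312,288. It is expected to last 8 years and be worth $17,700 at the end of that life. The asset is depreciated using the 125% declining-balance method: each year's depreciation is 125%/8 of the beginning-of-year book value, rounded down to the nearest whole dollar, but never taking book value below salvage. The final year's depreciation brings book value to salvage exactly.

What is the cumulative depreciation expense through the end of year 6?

$199,608

Depreciable base = $312,288 − $17,700 = $294,588.
Year 1: ⌊$312,288 × 125%/8⌋ = $48,795. Book value $263,493.
Year 2: ⌊$263,493 × 125%/8⌋ = $41,170. Book value $222,323.
Year 3: ⌊$222,323 × 125%/8⌋ = $34,737. Book value $187,586.
Year 4: ⌊$187,586 × 125%/8⌋ = $29,310. Book value $158,276.
Year 5: ⌊$158,276 × 125%/8⌋ = $24,730. Book value $133,546.
Year 6: ⌊$133,546 × 125%/8⌋ = $20,866. Book value $112,680.
Accumulated through year 6 = $312,288 − $112,680 = $199,608.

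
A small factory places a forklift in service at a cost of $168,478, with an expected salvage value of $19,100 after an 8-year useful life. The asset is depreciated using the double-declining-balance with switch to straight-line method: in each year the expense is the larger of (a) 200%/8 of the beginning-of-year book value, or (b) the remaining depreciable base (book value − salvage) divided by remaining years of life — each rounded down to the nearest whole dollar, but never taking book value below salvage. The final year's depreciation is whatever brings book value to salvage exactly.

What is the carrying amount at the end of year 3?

$71,078

Depreciable base = $168,478 − $19,100 = $149,378.
Year 1: DB = ⌊$168,478 × 200%/8⌋ = $42,119; SL = ⌊$149,378/8⌋ = $18,672 → take DB $42,119. Book value $126,359.
Year 2: DB = ⌊$126,359 × 200%/8⌋ = $31,589; SL = ⌊$107,259/7⌋ = $15,322 → take DB $31,589. Book value $94,770.
Year 3: DB = ⌊$94,770 × 200%/8⌋ = $23,692; SL = ⌊$75,670/6⌋ = $12,611 → take DB $23,692. Book value $71,078.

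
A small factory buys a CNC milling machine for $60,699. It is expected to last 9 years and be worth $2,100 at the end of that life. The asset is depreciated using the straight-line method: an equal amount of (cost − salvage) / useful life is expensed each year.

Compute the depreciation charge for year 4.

Depreciable base = $60,699 − $2,100 = $58,599.
Annual expense = $58,599 / 9 = $6,511.

$6,511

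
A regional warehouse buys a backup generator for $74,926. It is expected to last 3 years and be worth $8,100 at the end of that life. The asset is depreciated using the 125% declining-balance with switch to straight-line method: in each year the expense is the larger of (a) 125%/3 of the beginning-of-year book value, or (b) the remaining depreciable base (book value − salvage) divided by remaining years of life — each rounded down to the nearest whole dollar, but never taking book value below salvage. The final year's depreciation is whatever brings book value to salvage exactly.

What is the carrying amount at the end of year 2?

$25,496

Depreciable base = $74,926 − $8,100 = $66,826.
Year 1: DB = ⌊$74,926 × 125%/3⌋ = $31,219; SL = ⌊$66,826/3⌋ = $22,275 → take DB $31,219. Book value $43,707.
Year 2: DB = ⌊$43,707 × 125%/3⌋ = $18,211; SL = ⌊$35,607/2⌋ = $17,803 → take DB $18,211. Book value $25,496.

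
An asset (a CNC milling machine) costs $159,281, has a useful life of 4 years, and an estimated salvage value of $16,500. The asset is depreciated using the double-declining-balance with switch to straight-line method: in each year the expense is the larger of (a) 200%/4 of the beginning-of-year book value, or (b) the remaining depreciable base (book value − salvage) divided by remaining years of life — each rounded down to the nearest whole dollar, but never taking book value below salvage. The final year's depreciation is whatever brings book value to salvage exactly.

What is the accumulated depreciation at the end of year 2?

Depreciable base = $159,281 − $16,500 = $142,781.
Year 1: DB = ⌊$159,281 × 200%/4⌋ = $79,640; SL = ⌊$142,781/4⌋ = $35,695 → take DB $79,640. Book value $79,641.
Year 2: DB = ⌊$79,641 × 200%/4⌋ = $39,820; SL = ⌊$63,141/3⌋ = $21,047 → take DB $39,820. Book value $39,821.
Accumulated through year 2 = $159,281 − $39,821 = $119,460.

$119,460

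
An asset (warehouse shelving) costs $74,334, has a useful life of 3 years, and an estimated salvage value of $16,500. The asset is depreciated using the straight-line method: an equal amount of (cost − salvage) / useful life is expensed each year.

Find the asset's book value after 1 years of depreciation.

Depreciable base = $74,334 − $16,500 = $57,834.
Annual expense = $57,834 / 3 = $19,278.
End of year 1: book value $55,056.

$55,056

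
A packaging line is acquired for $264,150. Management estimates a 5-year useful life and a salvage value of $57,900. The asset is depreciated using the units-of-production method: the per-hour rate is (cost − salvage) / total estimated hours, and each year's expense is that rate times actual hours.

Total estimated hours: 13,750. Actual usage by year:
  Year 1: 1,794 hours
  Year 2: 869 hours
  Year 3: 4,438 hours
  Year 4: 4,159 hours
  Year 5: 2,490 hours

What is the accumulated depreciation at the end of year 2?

$39,945

Depreciable base = $264,150 − $57,900 = $206,250.
Rate = $206,250 / 13,750 hours = $15 per hour.
Year 1: 1,794 × $15 = $26,910. Book value $237,240.
Year 2: 869 × $15 = $13,035. Book value $224,205.
Accumulated through year 2 = $264,150 − $224,205 = $39,945.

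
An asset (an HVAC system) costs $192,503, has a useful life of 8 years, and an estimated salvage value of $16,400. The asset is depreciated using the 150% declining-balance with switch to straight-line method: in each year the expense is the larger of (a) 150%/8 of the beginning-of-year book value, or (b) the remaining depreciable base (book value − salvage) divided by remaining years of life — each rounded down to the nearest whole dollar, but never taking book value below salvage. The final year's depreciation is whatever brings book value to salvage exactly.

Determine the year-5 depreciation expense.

$16,873

Depreciable base = $192,503 − $16,400 = $176,103.
Year 1: DB = ⌊$192,503 × 150%/8⌋ = $36,094; SL = ⌊$176,103/8⌋ = $22,012 → take DB $36,094. Book value $156,409.
Year 2: DB = ⌊$156,409 × 150%/8⌋ = $29,326; SL = ⌊$140,009/7⌋ = $20,001 → take DB $29,326. Book value $127,083.
Year 3: DB = ⌊$127,083 × 150%/8⌋ = $23,828; SL = ⌊$110,683/6⌋ = $18,447 → take DB $23,828. Book value $103,255.
Year 4: DB = ⌊$103,255 × 150%/8⌋ = $19,360; SL = ⌊$86,855/5⌋ = $17,371 → take DB $19,360. Book value $83,895.
Year 5: DB = ⌊$83,895 × 150%/8⌋ = $15,730; SL = ⌊$67,495/4⌋ = $16,873 → take SL $16,873. Book value $67,022.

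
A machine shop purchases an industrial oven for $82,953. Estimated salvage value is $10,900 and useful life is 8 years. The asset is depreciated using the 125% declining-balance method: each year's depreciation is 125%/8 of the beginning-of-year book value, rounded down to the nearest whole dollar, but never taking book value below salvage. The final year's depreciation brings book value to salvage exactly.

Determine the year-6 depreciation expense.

Depreciable base = $82,953 − $10,900 = $72,053.
Year 1: ⌊$82,953 × 125%/8⌋ = $12,961. Book value $69,992.
Year 2: ⌊$69,992 × 125%/8⌋ = $10,936. Book value $59,056.
Year 3: ⌊$59,056 × 125%/8⌋ = $9,227. Book value $49,829.
Year 4: ⌊$49,829 × 125%/8⌋ = $7,785. Book value $42,044.
Year 5: ⌊$42,044 × 125%/8⌋ = $6,569. Book value $35,475.
Year 6: ⌊$35,475 × 125%/8⌋ = $5,542. Book value $29,933.

$5,542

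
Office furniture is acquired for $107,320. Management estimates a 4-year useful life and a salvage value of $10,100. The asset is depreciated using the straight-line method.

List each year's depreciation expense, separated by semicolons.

$24,305; $24,305; $24,305; $24,305

Depreciable base = $107,320 − $10,100 = $97,220.
Annual expense = $97,220 / 4 = $24,305.
End of year 1: book value $83,015.
End of year 2: book value $58,710.
End of year 3: book value $34,405.
End of year 4: book value $10,100.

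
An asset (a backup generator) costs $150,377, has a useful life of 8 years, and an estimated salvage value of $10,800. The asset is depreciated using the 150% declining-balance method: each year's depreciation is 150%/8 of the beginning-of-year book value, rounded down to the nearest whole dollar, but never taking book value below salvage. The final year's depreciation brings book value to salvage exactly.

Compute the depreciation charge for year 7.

Depreciable base = $150,377 − $10,800 = $139,577.
Year 1: ⌊$150,377 × 150%/8⌋ = $28,195. Book value $122,182.
Year 2: ⌊$122,182 × 150%/8⌋ = $22,909. Book value $99,273.
Year 3: ⌊$99,273 × 150%/8⌋ = $18,613. Book value $80,660.
Year 4: ⌊$80,660 × 150%/8⌋ = $15,123. Book value $65,537.
Year 5: ⌊$65,537 × 150%/8⌋ = $12,288. Book value $53,249.
Year 6: ⌊$53,249 × 150%/8⌋ = $9,984. Book value $43,265.
Year 7: ⌊$43,265 × 150%/8⌋ = $8,112. Book value $35,153.

$8,112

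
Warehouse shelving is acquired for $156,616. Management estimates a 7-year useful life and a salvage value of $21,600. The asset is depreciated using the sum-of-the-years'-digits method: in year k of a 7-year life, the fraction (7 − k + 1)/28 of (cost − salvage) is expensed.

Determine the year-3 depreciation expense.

Depreciable base = $156,616 − $21,600 = $135,016.
Sum of the years' digits = 7+6+5+4+3+2+1 = 28.
Year 1: $135,016 × 7/28 = $33,754. Book value $122,862.
Year 2: $135,016 × 6/28 = $28,932. Book value $93,930.
Year 3: $135,016 × 5/28 = $24,110. Book value $69,820.

$24,110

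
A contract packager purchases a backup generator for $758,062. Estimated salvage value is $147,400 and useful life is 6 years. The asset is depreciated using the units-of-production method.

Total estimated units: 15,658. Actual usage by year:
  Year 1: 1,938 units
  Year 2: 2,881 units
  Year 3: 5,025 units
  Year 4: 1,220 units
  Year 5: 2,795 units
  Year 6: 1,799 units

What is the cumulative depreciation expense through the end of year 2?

$187,941

Depreciable base = $758,062 − $147,400 = $610,662.
Rate = $610,662 / 15,658 units = $39 per unit.
Year 1: 1,938 × $39 = $75,582. Book value $682,480.
Year 2: 2,881 × $39 = $112,359. Book value $570,121.
Accumulated through year 2 = $758,062 − $570,121 = $187,941.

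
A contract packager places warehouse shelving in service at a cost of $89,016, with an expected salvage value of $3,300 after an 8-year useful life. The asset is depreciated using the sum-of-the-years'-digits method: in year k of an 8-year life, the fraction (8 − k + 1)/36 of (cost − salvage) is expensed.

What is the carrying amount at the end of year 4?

Depreciable base = $89,016 − $3,300 = $85,716.
Sum of the years' digits = 8+7+6+5+4+3+2+1 = 36.
Year 1: $85,716 × 8/36 = $19,048. Book value $69,968.
Year 2: $85,716 × 7/36 = $16,667. Book value $53,301.
Year 3: $85,716 × 6/36 = $14,286. Book value $39,015.
Year 4: $85,716 × 5/36 = $11,905. Book value $27,110.

$27,110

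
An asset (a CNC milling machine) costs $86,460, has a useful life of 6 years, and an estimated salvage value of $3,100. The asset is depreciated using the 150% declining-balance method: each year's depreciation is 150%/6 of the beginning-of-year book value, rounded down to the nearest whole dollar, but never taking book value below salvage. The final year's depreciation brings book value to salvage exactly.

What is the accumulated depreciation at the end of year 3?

Depreciable base = $86,460 − $3,100 = $83,360.
Year 1: ⌊$86,460 × 150%/6⌋ = $21,615. Book value $64,845.
Year 2: ⌊$64,845 × 150%/6⌋ = $16,211. Book value $48,634.
Year 3: ⌊$48,634 × 150%/6⌋ = $12,158. Book value $36,476.
Accumulated through year 3 = $86,460 − $36,476 = $49,984.

$49,984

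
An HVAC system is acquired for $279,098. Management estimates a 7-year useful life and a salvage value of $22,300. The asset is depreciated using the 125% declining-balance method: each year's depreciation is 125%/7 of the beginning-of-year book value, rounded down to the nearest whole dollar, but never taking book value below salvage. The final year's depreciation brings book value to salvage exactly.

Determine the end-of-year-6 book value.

$85,740

Depreciable base = $279,098 − $22,300 = $256,798.
Year 1: ⌊$279,098 × 125%/7⌋ = $49,838. Book value $229,260.
Year 2: ⌊$229,260 × 125%/7⌋ = $40,939. Book value $188,321.
Year 3: ⌊$188,321 × 125%/7⌋ = $33,628. Book value $154,693.
Year 4: ⌊$154,693 × 125%/7⌋ = $27,623. Book value $127,070.
Year 5: ⌊$127,070 × 125%/7⌋ = $22,691. Book value $104,379.
Year 6: ⌊$104,379 × 125%/7⌋ = $18,639. Book value $85,740.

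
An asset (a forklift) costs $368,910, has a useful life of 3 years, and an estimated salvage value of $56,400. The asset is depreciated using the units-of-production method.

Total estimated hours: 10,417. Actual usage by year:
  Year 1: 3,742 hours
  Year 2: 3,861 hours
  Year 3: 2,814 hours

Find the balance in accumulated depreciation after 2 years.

Depreciable base = $368,910 − $56,400 = $312,510.
Rate = $312,510 / 10,417 hours = $30 per hour.
Year 1: 3,742 × $30 = $112,260. Book value $256,650.
Year 2: 3,861 × $30 = $115,830. Book value $140,820.
Accumulated through year 2 = $368,910 − $140,820 = $228,090.

$228,090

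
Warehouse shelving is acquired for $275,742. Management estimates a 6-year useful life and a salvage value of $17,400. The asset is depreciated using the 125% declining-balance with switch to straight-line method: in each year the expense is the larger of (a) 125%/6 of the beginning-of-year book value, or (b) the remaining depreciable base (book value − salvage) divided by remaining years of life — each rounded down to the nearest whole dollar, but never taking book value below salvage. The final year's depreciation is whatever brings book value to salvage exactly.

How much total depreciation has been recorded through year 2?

Depreciable base = $275,742 − $17,400 = $258,342.
Year 1: DB = ⌊$275,742 × 125%/6⌋ = $57,446; SL = ⌊$258,342/6⌋ = $43,057 → take DB $57,446. Book value $218,296.
Year 2: DB = ⌊$218,296 × 125%/6⌋ = $45,478; SL = ⌊$200,896/5⌋ = $40,179 → take DB $45,478. Book value $172,818.
Accumulated through year 2 = $275,742 − $172,818 = $102,924.

$102,924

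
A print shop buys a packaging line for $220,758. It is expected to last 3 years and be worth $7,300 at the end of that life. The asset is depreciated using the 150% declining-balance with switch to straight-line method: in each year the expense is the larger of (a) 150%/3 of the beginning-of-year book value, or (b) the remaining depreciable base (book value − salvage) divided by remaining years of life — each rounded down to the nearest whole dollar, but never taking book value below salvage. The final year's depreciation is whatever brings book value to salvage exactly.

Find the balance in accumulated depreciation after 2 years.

$165,568

Depreciable base = $220,758 − $7,300 = $213,458.
Year 1: DB = ⌊$220,758 × 150%/3⌋ = $110,379; SL = ⌊$213,458/3⌋ = $71,152 → take DB $110,379. Book value $110,379.
Year 2: DB = ⌊$110,379 × 150%/3⌋ = $55,189; SL = ⌊$103,079/2⌋ = $51,539 → take DB $55,189. Book value $55,190.
Accumulated through year 2 = $220,758 − $55,190 = $165,568.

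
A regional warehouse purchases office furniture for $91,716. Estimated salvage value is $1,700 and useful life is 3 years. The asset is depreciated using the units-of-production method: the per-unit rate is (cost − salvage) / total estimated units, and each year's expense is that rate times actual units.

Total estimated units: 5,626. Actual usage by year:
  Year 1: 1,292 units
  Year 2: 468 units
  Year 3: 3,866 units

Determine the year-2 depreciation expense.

$7,488

Depreciable base = $91,716 − $1,700 = $90,016.
Rate = $90,016 / 5,626 units = $16 per unit.
Year 1: 1,292 × $16 = $20,672. Book value $71,044.
Year 2: 468 × $16 = $7,488. Book value $63,556.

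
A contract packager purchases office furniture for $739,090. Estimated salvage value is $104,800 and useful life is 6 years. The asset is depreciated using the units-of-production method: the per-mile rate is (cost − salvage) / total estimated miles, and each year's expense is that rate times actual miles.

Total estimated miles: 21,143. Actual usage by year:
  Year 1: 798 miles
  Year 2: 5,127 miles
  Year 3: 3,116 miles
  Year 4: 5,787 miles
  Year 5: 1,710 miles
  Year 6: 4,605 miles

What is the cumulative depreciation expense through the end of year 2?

$177,750

Depreciable base = $739,090 − $104,800 = $634,290.
Rate = $634,290 / 21,143 miles = $30 per mile.
Year 1: 798 × $30 = $23,940. Book value $715,150.
Year 2: 5,127 × $30 = $153,810. Book value $561,340.
Accumulated through year 2 = $739,090 − $561,340 = $177,750.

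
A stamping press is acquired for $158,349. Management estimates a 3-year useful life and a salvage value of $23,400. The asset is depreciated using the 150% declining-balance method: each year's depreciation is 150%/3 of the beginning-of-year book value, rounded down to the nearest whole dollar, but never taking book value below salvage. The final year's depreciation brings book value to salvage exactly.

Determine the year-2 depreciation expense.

Depreciable base = $158,349 − $23,400 = $134,949.
Year 1: ⌊$158,349 × 150%/3⌋ = $79,174. Book value $79,175.
Year 2: ⌊$79,175 × 150%/3⌋ = $39,587. Book value $39,588.

$39,587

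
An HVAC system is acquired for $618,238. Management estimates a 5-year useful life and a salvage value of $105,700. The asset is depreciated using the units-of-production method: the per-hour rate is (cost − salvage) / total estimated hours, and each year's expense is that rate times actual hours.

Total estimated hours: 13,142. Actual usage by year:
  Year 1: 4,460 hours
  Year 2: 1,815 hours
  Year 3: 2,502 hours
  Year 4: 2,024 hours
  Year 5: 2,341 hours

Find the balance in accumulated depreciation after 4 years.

Depreciable base = $618,238 − $105,700 = $512,538.
Rate = $512,538 / 13,142 hours = $39 per hour.
Year 1: 4,460 × $39 = $173,940. Book value $444,298.
Year 2: 1,815 × $39 = $70,785. Book value $373,513.
Year 3: 2,502 × $39 = $97,578. Book value $275,935.
Year 4: 2,024 × $39 = $78,936. Book value $196,999.
Accumulated through year 4 = $618,238 − $196,999 = $421,239.

$421,239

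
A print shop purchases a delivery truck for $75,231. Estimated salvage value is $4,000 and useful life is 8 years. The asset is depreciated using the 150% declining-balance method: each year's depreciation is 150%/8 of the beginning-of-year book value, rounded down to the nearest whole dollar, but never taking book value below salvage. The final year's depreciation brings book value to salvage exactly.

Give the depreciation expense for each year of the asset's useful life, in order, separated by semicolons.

Depreciable base = $75,231 − $4,000 = $71,231.
Year 1: ⌊$75,231 × 150%/8⌋ = $14,105. Book value $61,126.
Year 2: ⌊$61,126 × 150%/8⌋ = $11,461. Book value $49,665.
Year 3: ⌊$49,665 × 150%/8⌋ = $9,312. Book value $40,353.
Year 4: ⌊$40,353 × 150%/8⌋ = $7,566. Book value $32,787.
Year 5: ⌊$32,787 × 150%/8⌋ = $6,147. Book value $26,640.
Year 6: ⌊$26,640 × 150%/8⌋ = $4,995. Book value $21,645.
Year 7: ⌊$21,645 × 150%/8⌋ = $4,058. Book value $17,587.
Year 8 (final): $17,587 − $4,000 = $13,587. Book value $4,000.

$14,105; $11,461; $9,312; $7,566; $6,147; $4,995; $4,058; $13,587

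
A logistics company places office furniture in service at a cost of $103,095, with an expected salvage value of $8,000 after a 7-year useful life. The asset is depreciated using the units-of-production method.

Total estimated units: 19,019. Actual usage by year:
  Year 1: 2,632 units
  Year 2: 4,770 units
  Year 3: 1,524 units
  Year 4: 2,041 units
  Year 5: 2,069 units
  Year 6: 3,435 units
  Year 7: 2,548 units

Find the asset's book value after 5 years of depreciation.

$37,915

Depreciable base = $103,095 − $8,000 = $95,095.
Rate = $95,095 / 19,019 units = $5 per unit.
Year 1: 2,632 × $5 = $13,160. Book value $89,935.
Year 2: 4,770 × $5 = $23,850. Book value $66,085.
Year 3: 1,524 × $5 = $7,620. Book value $58,465.
Year 4: 2,041 × $5 = $10,205. Book value $48,260.
Year 5: 2,069 × $5 = $10,345. Book value $37,915.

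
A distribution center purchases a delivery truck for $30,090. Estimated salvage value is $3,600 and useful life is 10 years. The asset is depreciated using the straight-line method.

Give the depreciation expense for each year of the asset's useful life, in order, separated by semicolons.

Depreciable base = $30,090 − $3,600 = $26,490.
Annual expense = $26,490 / 10 = $2,649.
End of year 1: book value $27,441.
End of year 2: book value $24,792.
End of year 3: book value $22,143.
End of year 4: book value $19,494.
End of year 5: book value $16,845.
End of year 6: book value $14,196.
End of year 7: book value $11,547.
End of year 8: book value $8,898.
End of year 9: book value $6,249.
End of year 10: book value $3,600.

$2,649; $2,649; $2,649; $2,649; $2,649; $2,649; $2,649; $2,649; $2,649; $2,649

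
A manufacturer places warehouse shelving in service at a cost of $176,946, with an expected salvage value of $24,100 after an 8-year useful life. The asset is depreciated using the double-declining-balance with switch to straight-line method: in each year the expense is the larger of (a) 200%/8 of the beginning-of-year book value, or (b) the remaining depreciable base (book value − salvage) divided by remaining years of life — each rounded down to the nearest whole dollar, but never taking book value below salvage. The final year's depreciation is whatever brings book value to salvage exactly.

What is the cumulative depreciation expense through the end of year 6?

$145,452

Depreciable base = $176,946 − $24,100 = $152,846.
Year 1: DB = ⌊$176,946 × 200%/8⌋ = $44,236; SL = ⌊$152,846/8⌋ = $19,105 → take DB $44,236. Book value $132,710.
Year 2: DB = ⌊$132,710 × 200%/8⌋ = $33,177; SL = ⌊$108,610/7⌋ = $15,515 → take DB $33,177. Book value $99,533.
Year 3: DB = ⌊$99,533 × 200%/8⌋ = $24,883; SL = ⌊$75,433/6⌋ = $12,572 → take DB $24,883. Book value $74,650.
Year 4: DB = ⌊$74,650 × 200%/8⌋ = $18,662; SL = ⌊$50,550/5⌋ = $10,110 → take DB $18,662. Book value $55,988.
Year 5: DB = ⌊$55,988 × 200%/8⌋ = $13,997; SL = ⌊$31,888/4⌋ = $7,972 → take DB $13,997. Book value $41,991.
Year 6: DB = ⌊$41,991 × 200%/8⌋ = $10,497; SL = ⌊$17,891/3⌋ = $5,963 → take DB $10,497. Book value $31,494.
Accumulated through year 6 = $176,946 − $31,494 = $145,452.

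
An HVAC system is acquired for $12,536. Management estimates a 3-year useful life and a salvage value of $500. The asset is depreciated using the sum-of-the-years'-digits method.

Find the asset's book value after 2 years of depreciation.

Depreciable base = $12,536 − $500 = $12,036.
Sum of the years' digits = 3+2+1 = 6.
Year 1: $12,036 × 3/6 = $6,018. Book value $6,518.
Year 2: $12,036 × 2/6 = $4,012. Book value $2,506.

$2,506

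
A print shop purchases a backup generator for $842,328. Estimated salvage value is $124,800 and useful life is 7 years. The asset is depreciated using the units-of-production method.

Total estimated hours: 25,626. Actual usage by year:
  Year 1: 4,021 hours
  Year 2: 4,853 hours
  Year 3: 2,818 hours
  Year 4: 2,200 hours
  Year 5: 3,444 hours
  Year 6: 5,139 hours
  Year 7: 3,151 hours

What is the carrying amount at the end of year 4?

$453,352

Depreciable base = $842,328 − $124,800 = $717,528.
Rate = $717,528 / 25,626 hours = $28 per hour.
Year 1: 4,021 × $28 = $112,588. Book value $729,740.
Year 2: 4,853 × $28 = $135,884. Book value $593,856.
Year 3: 2,818 × $28 = $78,904. Book value $514,952.
Year 4: 2,200 × $28 = $61,600. Book value $453,352.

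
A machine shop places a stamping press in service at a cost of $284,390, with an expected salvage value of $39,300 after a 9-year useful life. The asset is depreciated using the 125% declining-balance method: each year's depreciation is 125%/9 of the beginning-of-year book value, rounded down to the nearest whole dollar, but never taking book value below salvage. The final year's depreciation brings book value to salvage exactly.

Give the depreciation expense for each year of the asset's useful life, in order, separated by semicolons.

$39,498; $34,012; $29,288; $25,221; $21,718; $18,701; $16,104; $13,867; $46,681

Depreciable base = $284,390 − $39,300 = $245,090.
Year 1: ⌊$284,390 × 125%/9⌋ = $39,498. Book value $244,892.
Year 2: ⌊$244,892 × 125%/9⌋ = $34,012. Book value $210,880.
Year 3: ⌊$210,880 × 125%/9⌋ = $29,288. Book value $181,592.
Year 4: ⌊$181,592 × 125%/9⌋ = $25,221. Book value $156,371.
Year 5: ⌊$156,371 × 125%/9⌋ = $21,718. Book value $134,653.
Year 6: ⌊$134,653 × 125%/9⌋ = $18,701. Book value $115,952.
Year 7: ⌊$115,952 × 125%/9⌋ = $16,104. Book value $99,848.
Year 8: ⌊$99,848 × 125%/9⌋ = $13,867. Book value $85,981.
Year 9 (final): $85,981 − $39,300 = $46,681. Book value $39,300.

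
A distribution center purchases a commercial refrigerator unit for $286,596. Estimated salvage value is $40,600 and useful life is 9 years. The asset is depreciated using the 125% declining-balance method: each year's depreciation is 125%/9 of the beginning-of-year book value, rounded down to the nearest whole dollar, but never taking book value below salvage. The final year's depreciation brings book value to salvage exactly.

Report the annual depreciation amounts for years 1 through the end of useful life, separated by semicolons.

Depreciable base = $286,596 − $40,600 = $245,996.
Year 1: ⌊$286,596 × 125%/9⌋ = $39,805. Book value $246,791.
Year 2: ⌊$246,791 × 125%/9⌋ = $34,276. Book value $212,515.
Year 3: ⌊$212,515 × 125%/9⌋ = $29,515. Book value $183,000.
Year 4: ⌊$183,000 × 125%/9⌋ = $25,416. Book value $157,584.
Year 5: ⌊$157,584 × 125%/9⌋ = $21,886. Book value $135,698.
Year 6: ⌊$135,698 × 125%/9⌋ = $18,846. Book value $116,852.
Year 7: ⌊$116,852 × 125%/9⌋ = $16,229. Book value $100,623.
Year 8: ⌊$100,623 × 125%/9⌋ = $13,975. Book value $86,648.
Year 9 (final): $86,648 − $40,600 = $46,048. Book value $40,600.

$39,805; $34,276; $29,515; $25,416; $21,886; $18,846; $16,229; $13,975; $46,048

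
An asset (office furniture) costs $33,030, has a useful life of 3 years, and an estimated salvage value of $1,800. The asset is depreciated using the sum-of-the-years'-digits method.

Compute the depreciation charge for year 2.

Depreciable base = $33,030 − $1,800 = $31,230.
Sum of the years' digits = 3+2+1 = 6.
Year 1: $31,230 × 3/6 = $15,615. Book value $17,415.
Year 2: $31,230 × 2/6 = $10,410. Book value $7,005.

$10,410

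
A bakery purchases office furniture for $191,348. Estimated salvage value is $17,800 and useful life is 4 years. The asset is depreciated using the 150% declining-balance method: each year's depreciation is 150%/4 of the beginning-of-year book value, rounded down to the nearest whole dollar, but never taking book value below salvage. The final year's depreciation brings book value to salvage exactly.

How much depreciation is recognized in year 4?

Depreciable base = $191,348 − $17,800 = $173,548.
Year 1: ⌊$191,348 × 150%/4⌋ = $71,755. Book value $119,593.
Year 2: ⌊$119,593 × 150%/4⌋ = $44,847. Book value $74,746.
Year 3: ⌊$74,746 × 150%/4⌋ = $28,029. Book value $46,717.
Year 4 (final): $46,717 − $17,800 = $28,917. Book value $17,800.

$28,917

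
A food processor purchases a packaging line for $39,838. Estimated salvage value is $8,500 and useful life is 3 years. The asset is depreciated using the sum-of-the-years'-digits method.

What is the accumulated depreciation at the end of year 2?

$26,115

Depreciable base = $39,838 − $8,500 = $31,338.
Sum of the years' digits = 3+2+1 = 6.
Year 1: $31,338 × 3/6 = $15,669. Book value $24,169.
Year 2: $31,338 × 2/6 = $10,446. Book value $13,723.
Accumulated through year 2 = $39,838 − $13,723 = $26,115.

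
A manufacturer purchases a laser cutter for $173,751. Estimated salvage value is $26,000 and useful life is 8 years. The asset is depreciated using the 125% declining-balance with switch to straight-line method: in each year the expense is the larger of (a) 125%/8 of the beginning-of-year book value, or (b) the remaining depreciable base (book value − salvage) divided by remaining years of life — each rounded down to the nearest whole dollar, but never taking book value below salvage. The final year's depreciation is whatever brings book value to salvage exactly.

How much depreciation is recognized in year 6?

$15,516

Depreciable base = $173,751 − $26,000 = $147,751.
Year 1: DB = ⌊$173,751 × 125%/8⌋ = $27,148; SL = ⌊$147,751/8⌋ = $18,468 → take DB $27,148. Book value $146,603.
Year 2: DB = ⌊$146,603 × 125%/8⌋ = $22,906; SL = ⌊$120,603/7⌋ = $17,229 → take DB $22,906. Book value $123,697.
Year 3: DB = ⌊$123,697 × 125%/8⌋ = $19,327; SL = ⌊$97,697/6⌋ = $16,282 → take DB $19,327. Book value $104,370.
Year 4: DB = ⌊$104,370 × 125%/8⌋ = $16,307; SL = ⌊$78,370/5⌋ = $15,674 → take DB $16,307. Book value $88,063.
Year 5: DB = ⌊$88,063 × 125%/8⌋ = $13,759; SL = ⌊$62,063/4⌋ = $15,515 → take SL $15,515. Book value $72,548.
Year 6: DB = ⌊$72,548 × 125%/8⌋ = $11,335; SL = ⌊$46,548/3⌋ = $15,516 → take SL $15,516. Book value $57,032.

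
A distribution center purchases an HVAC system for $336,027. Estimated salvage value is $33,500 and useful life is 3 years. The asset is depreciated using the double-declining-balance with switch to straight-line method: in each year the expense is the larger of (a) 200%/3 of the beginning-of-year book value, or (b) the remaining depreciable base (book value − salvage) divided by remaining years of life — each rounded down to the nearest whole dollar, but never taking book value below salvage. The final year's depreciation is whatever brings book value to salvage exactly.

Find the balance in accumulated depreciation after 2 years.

Depreciable base = $336,027 − $33,500 = $302,527.
Year 1: DB = ⌊$336,027 × 200%/3⌋ = $224,018; SL = ⌊$302,527/3⌋ = $100,842 → take DB $224,018. Book value $112,009.
Year 2: DB = ⌊$112,009 × 200%/3⌋ = $74,672; SL = ⌊$78,509/2⌋ = $39,254 → take DB $74,672. Book value $37,337.
Accumulated through year 2 = $336,027 − $37,337 = $298,690.

$298,690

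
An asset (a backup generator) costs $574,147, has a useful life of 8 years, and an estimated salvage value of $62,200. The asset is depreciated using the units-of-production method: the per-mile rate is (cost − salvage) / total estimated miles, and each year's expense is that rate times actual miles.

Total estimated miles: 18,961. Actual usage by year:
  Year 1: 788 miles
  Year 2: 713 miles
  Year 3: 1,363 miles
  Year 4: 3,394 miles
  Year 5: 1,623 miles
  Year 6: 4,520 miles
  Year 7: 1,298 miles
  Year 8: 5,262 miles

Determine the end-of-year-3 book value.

Depreciable base = $574,147 − $62,200 = $511,947.
Rate = $511,947 / 18,961 miles = $27 per mile.
Year 1: 788 × $27 = $21,276. Book value $552,871.
Year 2: 713 × $27 = $19,251. Book value $533,620.
Year 3: 1,363 × $27 = $36,801. Book value $496,819.

$496,819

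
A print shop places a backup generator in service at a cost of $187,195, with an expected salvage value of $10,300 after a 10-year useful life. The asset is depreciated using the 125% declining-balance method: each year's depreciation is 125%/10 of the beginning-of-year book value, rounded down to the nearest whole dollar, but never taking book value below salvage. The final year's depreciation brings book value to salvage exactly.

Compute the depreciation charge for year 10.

Depreciable base = $187,195 − $10,300 = $176,895.
Year 1: ⌊$187,195 × 125%/10⌋ = $23,399. Book value $163,796.
Year 2: ⌊$163,796 × 125%/10⌋ = $20,474. Book value $143,322.
Year 3: ⌊$143,322 × 125%/10⌋ = $17,915. Book value $125,407.
Year 4: ⌊$125,407 × 125%/10⌋ = $15,675. Book value $109,732.
Year 5: ⌊$109,732 × 125%/10⌋ = $13,716. Book value $96,016.
Year 6: ⌊$96,016 × 125%/10⌋ = $12,002. Book value $84,014.
Year 7: ⌊$84,014 × 125%/10⌋ = $10,501. Book value $73,513.
Year 8: ⌊$73,513 × 125%/10⌋ = $9,189. Book value $64,324.
Year 9: ⌊$64,324 × 125%/10⌋ = $8,040. Book value $56,284.
Year 10 (final): $56,284 − $10,300 = $45,984. Book value $10,300.

$45,984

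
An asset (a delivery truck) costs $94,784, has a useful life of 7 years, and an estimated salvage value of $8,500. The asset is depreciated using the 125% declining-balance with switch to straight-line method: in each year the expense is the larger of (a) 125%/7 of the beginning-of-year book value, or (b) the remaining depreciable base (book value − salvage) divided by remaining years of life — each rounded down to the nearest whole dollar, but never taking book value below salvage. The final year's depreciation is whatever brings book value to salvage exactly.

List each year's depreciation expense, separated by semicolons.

$16,925; $13,903; $11,420; $11,009; $11,009; $11,009; $11,009

Depreciable base = $94,784 − $8,500 = $86,284.
Year 1: DB = ⌊$94,784 × 125%/7⌋ = $16,925; SL = ⌊$86,284/7⌋ = $12,326 → take DB $16,925. Book value $77,859.
Year 2: DB = ⌊$77,859 × 125%/7⌋ = $13,903; SL = ⌊$69,359/6⌋ = $11,559 → take DB $13,903. Book value $63,956.
Year 3: DB = ⌊$63,956 × 125%/7⌋ = $11,420; SL = ⌊$55,456/5⌋ = $11,091 → take DB $11,420. Book value $52,536.
Year 4: DB = ⌊$52,536 × 125%/7⌋ = $9,381; SL = ⌊$44,036/4⌋ = $11,009 → take SL $11,009. Book value $41,527.
Year 5: DB = ⌊$41,527 × 125%/7⌋ = $7,415; SL = ⌊$33,027/3⌋ = $11,009 → take SL $11,009. Book value $30,518.
Year 6: DB = ⌊$30,518 × 125%/7⌋ = $5,449; SL = ⌊$22,018/2⌋ = $11,009 → take SL $11,009. Book value $19,509.
Year 7 (final): $19,509 − $8,500 = $11,009. Book value $8,500.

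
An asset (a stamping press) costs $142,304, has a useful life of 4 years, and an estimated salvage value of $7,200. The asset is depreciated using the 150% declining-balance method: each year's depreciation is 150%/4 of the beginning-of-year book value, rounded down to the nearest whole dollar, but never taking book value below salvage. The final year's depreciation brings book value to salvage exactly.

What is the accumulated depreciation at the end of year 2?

$86,716

Depreciable base = $142,304 − $7,200 = $135,104.
Year 1: ⌊$142,304 × 150%/4⌋ = $53,364. Book value $88,940.
Year 2: ⌊$88,940 × 150%/4⌋ = $33,352. Book value $55,588.
Accumulated through year 2 = $142,304 − $55,588 = $86,716.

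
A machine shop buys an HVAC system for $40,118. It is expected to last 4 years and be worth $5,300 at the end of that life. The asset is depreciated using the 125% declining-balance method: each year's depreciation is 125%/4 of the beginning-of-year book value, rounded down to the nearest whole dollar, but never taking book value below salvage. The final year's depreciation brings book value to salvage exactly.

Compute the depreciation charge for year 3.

$5,925

Depreciable base = $40,118 − $5,300 = $34,818.
Year 1: ⌊$40,118 × 125%/4⌋ = $12,536. Book value $27,582.
Year 2: ⌊$27,582 × 125%/4⌋ = $8,619. Book value $18,963.
Year 3: ⌊$18,963 × 125%/4⌋ = $5,925. Book value $13,038.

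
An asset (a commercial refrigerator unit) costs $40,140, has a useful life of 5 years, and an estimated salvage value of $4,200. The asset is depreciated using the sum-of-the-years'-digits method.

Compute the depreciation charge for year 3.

Depreciable base = $40,140 − $4,200 = $35,940.
Sum of the years' digits = 5+4+3+2+1 = 15.
Year 1: $35,940 × 5/15 = $11,980. Book value $28,160.
Year 2: $35,940 × 4/15 = $9,584. Book value $18,576.
Year 3: $35,940 × 3/15 = $7,188. Book value $11,388.

$7,188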